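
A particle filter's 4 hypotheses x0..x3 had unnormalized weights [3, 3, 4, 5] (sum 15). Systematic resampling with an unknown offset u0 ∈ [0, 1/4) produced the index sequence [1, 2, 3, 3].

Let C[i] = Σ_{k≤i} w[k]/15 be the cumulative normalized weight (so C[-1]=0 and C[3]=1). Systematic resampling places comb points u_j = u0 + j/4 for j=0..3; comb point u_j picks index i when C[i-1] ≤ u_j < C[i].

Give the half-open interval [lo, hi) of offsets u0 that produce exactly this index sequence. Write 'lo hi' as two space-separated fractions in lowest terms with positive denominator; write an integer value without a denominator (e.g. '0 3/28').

C = [1/5, 2/5, 2/3, 1]
j=0 picked index 1: u0 ∈ [1/5, 2/5)
j=1 picked index 2: u0 ∈ [3/20, 5/12)
j=2 picked index 3: u0 ∈ [1/6, 1/2)
j=3 picked index 3: u0 ∈ [-1/12, 1/4)
intersection: [1/5, 1/4)

1/5 1/4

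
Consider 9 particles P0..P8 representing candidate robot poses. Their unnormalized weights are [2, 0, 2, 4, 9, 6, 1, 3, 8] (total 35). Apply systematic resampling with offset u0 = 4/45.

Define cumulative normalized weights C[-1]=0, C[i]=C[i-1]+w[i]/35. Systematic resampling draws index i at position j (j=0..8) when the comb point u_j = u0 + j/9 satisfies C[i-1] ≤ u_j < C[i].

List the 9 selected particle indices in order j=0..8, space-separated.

2 3 4 4 5 5 7 8 8

C = [2/35, 2/35, 4/35, 8/35, 17/35, 23/35, 24/35, 27/35, 1]
j=0: u_0=4/45 ∈ [2/35, 4/35) → index 2
j=1: u_1=1/5 ∈ [4/35, 8/35) → index 3
j=2: u_2=14/45 ∈ [8/35, 17/35) → index 4
j=3: u_3=19/45 ∈ [8/35, 17/35) → index 4
j=4: u_4=8/15 ∈ [17/35, 23/35) → index 5
j=5: u_5=29/45 ∈ [17/35, 23/35) → index 5
j=6: u_6=34/45 ∈ [24/35, 27/35) → index 7
j=7: u_7=13/15 ∈ [27/35, 1) → index 8
j=8: u_8=44/45 ∈ [27/35, 1) → index 8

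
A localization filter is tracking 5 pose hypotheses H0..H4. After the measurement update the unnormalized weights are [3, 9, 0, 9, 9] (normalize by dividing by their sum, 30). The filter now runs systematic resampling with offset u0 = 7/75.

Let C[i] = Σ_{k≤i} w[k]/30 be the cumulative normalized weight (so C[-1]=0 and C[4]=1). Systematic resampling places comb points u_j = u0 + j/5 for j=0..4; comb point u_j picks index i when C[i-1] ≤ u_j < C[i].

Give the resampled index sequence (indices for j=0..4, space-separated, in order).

0 1 3 3 4

C = [1/10, 2/5, 2/5, 7/10, 1]
j=0: u_0=7/75 ∈ [0, 1/10) → index 0
j=1: u_1=22/75 ∈ [1/10, 2/5) → index 1
j=2: u_2=37/75 ∈ [2/5, 7/10) → index 3
j=3: u_3=52/75 ∈ [2/5, 7/10) → index 3
j=4: u_4=67/75 ∈ [7/10, 1) → index 4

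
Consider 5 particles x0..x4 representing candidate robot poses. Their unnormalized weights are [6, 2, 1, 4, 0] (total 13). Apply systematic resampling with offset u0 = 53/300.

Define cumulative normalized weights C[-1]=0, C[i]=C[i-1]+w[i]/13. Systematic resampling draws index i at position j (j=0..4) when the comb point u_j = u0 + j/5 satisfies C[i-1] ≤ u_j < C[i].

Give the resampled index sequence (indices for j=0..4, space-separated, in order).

0 0 1 3 3

C = [6/13, 8/13, 9/13, 1, 1]
j=0: u_0=53/300 ∈ [0, 6/13) → index 0
j=1: u_1=113/300 ∈ [0, 6/13) → index 0
j=2: u_2=173/300 ∈ [6/13, 8/13) → index 1
j=3: u_3=233/300 ∈ [9/13, 1) → index 3
j=4: u_4=293/300 ∈ [9/13, 1) → index 3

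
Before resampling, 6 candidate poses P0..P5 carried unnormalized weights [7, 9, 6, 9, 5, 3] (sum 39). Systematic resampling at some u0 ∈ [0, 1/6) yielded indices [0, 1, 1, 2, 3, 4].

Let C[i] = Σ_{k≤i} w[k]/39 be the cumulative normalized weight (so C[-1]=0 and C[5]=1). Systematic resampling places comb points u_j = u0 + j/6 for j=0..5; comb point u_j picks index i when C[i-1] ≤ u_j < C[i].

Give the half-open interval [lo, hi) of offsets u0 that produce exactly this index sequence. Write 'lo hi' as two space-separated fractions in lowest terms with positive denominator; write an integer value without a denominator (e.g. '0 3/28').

C = [7/39, 16/39, 22/39, 31/39, 12/13, 1]
j=0 picked index 0: u0 ∈ [0, 7/39)
j=1 picked index 1: u0 ∈ [1/78, 19/78)
j=2 picked index 1: u0 ∈ [-2/13, 1/13)
j=3 picked index 2: u0 ∈ [-7/78, 5/78)
j=4 picked index 3: u0 ∈ [-4/39, 5/39)
j=5 picked index 4: u0 ∈ [-1/26, 7/78)
intersection: [1/78, 5/78)

1/78 5/78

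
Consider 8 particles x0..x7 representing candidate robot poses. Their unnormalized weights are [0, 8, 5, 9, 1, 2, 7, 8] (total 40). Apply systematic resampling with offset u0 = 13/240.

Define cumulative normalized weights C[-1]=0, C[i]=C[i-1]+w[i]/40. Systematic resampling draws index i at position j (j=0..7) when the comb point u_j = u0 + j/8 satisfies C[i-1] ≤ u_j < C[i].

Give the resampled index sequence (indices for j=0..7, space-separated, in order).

1 1 2 3 4 6 7 7

C = [0, 1/5, 13/40, 11/20, 23/40, 5/8, 4/5, 1]
j=0: u_0=13/240 ∈ [0, 1/5) → index 1
j=1: u_1=43/240 ∈ [0, 1/5) → index 1
j=2: u_2=73/240 ∈ [1/5, 13/40) → index 2
j=3: u_3=103/240 ∈ [13/40, 11/20) → index 3
j=4: u_4=133/240 ∈ [11/20, 23/40) → index 4
j=5: u_5=163/240 ∈ [5/8, 4/5) → index 6
j=6: u_6=193/240 ∈ [4/5, 1) → index 7
j=7: u_7=223/240 ∈ [4/5, 1) → index 7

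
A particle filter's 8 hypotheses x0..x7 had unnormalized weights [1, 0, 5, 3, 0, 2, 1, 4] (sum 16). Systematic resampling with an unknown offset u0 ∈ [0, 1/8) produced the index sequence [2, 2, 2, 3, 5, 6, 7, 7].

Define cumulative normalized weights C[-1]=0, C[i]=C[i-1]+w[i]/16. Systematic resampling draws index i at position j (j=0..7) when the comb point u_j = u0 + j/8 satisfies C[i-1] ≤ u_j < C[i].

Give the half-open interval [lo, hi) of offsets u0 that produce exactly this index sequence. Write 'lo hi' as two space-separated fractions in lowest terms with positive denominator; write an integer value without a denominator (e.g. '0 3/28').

C = [1/16, 1/16, 3/8, 9/16, 9/16, 11/16, 3/4, 1]
j=0 picked index 2: u0 ∈ [1/16, 3/8)
j=1 picked index 2: u0 ∈ [-1/16, 1/4)
j=2 picked index 2: u0 ∈ [-3/16, 1/8)
j=3 picked index 3: u0 ∈ [0, 3/16)
j=4 picked index 5: u0 ∈ [1/16, 3/16)
j=5 picked index 6: u0 ∈ [1/16, 1/8)
j=6 picked index 7: u0 ∈ [0, 1/4)
j=7 picked index 7: u0 ∈ [-1/8, 1/8)
intersection: [1/16, 1/8)

1/16 1/8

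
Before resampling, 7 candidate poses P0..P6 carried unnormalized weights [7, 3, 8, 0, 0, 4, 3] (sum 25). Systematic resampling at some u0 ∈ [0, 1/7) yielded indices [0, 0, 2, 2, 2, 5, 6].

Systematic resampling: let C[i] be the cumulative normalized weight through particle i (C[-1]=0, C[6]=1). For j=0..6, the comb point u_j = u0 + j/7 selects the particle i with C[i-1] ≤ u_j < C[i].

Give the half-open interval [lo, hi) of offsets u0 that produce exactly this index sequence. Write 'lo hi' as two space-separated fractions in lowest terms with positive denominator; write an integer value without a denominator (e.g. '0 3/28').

4/35 24/175

C = [7/25, 2/5, 18/25, 18/25, 18/25, 22/25, 1]
j=0 picked index 0: u0 ∈ [0, 7/25)
j=1 picked index 0: u0 ∈ [-1/7, 24/175)
j=2 picked index 2: u0 ∈ [4/35, 76/175)
j=3 picked index 2: u0 ∈ [-1/35, 51/175)
j=4 picked index 2: u0 ∈ [-6/35, 26/175)
j=5 picked index 5: u0 ∈ [1/175, 29/175)
j=6 picked index 6: u0 ∈ [4/175, 1/7)
intersection: [4/35, 24/175)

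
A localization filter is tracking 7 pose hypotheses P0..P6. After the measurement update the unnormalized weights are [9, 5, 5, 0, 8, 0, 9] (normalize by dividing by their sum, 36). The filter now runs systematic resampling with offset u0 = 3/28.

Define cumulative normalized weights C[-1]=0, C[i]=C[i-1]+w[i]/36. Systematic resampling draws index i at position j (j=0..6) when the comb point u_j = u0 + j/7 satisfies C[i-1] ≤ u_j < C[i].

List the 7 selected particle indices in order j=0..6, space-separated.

0 1 2 4 4 6 6

C = [1/4, 7/18, 19/36, 19/36, 3/4, 3/4, 1]
j=0: u_0=3/28 ∈ [0, 1/4) → index 0
j=1: u_1=1/4 ∈ [1/4, 7/18) → index 1
j=2: u_2=11/28 ∈ [7/18, 19/36) → index 2
j=3: u_3=15/28 ∈ [19/36, 3/4) → index 4
j=4: u_4=19/28 ∈ [19/36, 3/4) → index 4
j=5: u_5=23/28 ∈ [3/4, 1) → index 6
j=6: u_6=27/28 ∈ [3/4, 1) → index 6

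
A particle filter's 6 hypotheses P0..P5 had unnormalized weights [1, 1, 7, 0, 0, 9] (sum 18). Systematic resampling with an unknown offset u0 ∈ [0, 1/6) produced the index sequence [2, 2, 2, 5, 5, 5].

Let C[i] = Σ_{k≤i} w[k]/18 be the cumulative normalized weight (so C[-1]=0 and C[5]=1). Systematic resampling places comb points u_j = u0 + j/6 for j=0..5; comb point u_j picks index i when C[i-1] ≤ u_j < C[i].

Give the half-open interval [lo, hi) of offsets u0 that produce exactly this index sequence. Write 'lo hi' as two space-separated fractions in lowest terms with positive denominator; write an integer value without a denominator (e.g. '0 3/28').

C = [1/18, 1/9, 1/2, 1/2, 1/2, 1]
j=0 picked index 2: u0 ∈ [1/9, 1/2)
j=1 picked index 2: u0 ∈ [-1/18, 1/3)
j=2 picked index 2: u0 ∈ [-2/9, 1/6)
j=3 picked index 5: u0 ∈ [0, 1/2)
j=4 picked index 5: u0 ∈ [-1/6, 1/3)
j=5 picked index 5: u0 ∈ [-1/3, 1/6)
intersection: [1/9, 1/6)

1/9 1/6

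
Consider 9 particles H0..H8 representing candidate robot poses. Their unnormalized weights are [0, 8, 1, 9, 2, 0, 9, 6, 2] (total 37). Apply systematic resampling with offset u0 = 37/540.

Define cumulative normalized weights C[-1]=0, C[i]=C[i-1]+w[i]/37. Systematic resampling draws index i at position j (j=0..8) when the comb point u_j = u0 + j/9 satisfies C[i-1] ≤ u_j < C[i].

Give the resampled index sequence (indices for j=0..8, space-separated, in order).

1 1 3 3 4 6 6 7 8

C = [0, 8/37, 9/37, 18/37, 20/37, 20/37, 29/37, 35/37, 1]
j=0: u_0=37/540 ∈ [0, 8/37) → index 1
j=1: u_1=97/540 ∈ [0, 8/37) → index 1
j=2: u_2=157/540 ∈ [9/37, 18/37) → index 3
j=3: u_3=217/540 ∈ [9/37, 18/37) → index 3
j=4: u_4=277/540 ∈ [18/37, 20/37) → index 4
j=5: u_5=337/540 ∈ [20/37, 29/37) → index 6
j=6: u_6=397/540 ∈ [20/37, 29/37) → index 6
j=7: u_7=457/540 ∈ [29/37, 35/37) → index 7
j=8: u_8=517/540 ∈ [35/37, 1) → index 8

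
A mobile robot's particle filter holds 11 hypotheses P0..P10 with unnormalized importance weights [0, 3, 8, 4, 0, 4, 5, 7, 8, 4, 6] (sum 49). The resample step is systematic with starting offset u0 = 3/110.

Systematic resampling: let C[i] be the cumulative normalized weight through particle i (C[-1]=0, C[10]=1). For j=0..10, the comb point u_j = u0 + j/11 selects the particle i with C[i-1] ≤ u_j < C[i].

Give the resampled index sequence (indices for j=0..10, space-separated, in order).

1 2 2 3 6 6 7 8 8 9 10

C = [0, 3/49, 11/49, 15/49, 15/49, 19/49, 24/49, 31/49, 39/49, 43/49, 1]
j=0: u_0=3/110 ∈ [0, 3/49) → index 1
j=1: u_1=13/110 ∈ [3/49, 11/49) → index 2
j=2: u_2=23/110 ∈ [3/49, 11/49) → index 2
j=3: u_3=3/10 ∈ [11/49, 15/49) → index 3
j=4: u_4=43/110 ∈ [19/49, 24/49) → index 6
j=5: u_5=53/110 ∈ [19/49, 24/49) → index 6
j=6: u_6=63/110 ∈ [24/49, 31/49) → index 7
j=7: u_7=73/110 ∈ [31/49, 39/49) → index 8
j=8: u_8=83/110 ∈ [31/49, 39/49) → index 8
j=9: u_9=93/110 ∈ [39/49, 43/49) → index 9
j=10: u_10=103/110 ∈ [43/49, 1) → index 10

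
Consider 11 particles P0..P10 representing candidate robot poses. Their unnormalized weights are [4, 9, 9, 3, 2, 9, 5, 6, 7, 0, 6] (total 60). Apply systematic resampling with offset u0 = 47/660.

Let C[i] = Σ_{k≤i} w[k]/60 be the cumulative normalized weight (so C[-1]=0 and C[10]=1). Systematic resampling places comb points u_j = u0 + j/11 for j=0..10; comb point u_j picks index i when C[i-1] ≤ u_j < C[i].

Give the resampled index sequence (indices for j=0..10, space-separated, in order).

1 1 2 2 4 5 6 7 8 8 10

C = [1/15, 13/60, 11/30, 5/12, 9/20, 3/5, 41/60, 47/60, 9/10, 9/10, 1]
j=0: u_0=47/660 ∈ [1/15, 13/60) → index 1
j=1: u_1=107/660 ∈ [1/15, 13/60) → index 1
j=2: u_2=167/660 ∈ [13/60, 11/30) → index 2
j=3: u_3=227/660 ∈ [13/60, 11/30) → index 2
j=4: u_4=287/660 ∈ [5/12, 9/20) → index 4
j=5: u_5=347/660 ∈ [9/20, 3/5) → index 5
j=6: u_6=37/60 ∈ [3/5, 41/60) → index 6
j=7: u_7=467/660 ∈ [41/60, 47/60) → index 7
j=8: u_8=527/660 ∈ [47/60, 9/10) → index 8
j=9: u_9=587/660 ∈ [47/60, 9/10) → index 8
j=10: u_10=647/660 ∈ [9/10, 1) → index 10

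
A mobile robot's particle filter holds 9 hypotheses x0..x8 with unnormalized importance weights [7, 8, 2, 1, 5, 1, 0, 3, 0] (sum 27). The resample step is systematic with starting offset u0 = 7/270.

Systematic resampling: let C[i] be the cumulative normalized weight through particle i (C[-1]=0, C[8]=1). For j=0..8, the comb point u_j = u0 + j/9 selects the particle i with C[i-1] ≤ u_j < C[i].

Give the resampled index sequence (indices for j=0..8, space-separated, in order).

0 0 0 1 1 2 4 4 7

C = [7/27, 5/9, 17/27, 2/3, 23/27, 8/9, 8/9, 1, 1]
j=0: u_0=7/270 ∈ [0, 7/27) → index 0
j=1: u_1=37/270 ∈ [0, 7/27) → index 0
j=2: u_2=67/270 ∈ [0, 7/27) → index 0
j=3: u_3=97/270 ∈ [7/27, 5/9) → index 1
j=4: u_4=127/270 ∈ [7/27, 5/9) → index 1
j=5: u_5=157/270 ∈ [5/9, 17/27) → index 2
j=6: u_6=187/270 ∈ [2/3, 23/27) → index 4
j=7: u_7=217/270 ∈ [2/3, 23/27) → index 4
j=8: u_8=247/270 ∈ [8/9, 1) → index 7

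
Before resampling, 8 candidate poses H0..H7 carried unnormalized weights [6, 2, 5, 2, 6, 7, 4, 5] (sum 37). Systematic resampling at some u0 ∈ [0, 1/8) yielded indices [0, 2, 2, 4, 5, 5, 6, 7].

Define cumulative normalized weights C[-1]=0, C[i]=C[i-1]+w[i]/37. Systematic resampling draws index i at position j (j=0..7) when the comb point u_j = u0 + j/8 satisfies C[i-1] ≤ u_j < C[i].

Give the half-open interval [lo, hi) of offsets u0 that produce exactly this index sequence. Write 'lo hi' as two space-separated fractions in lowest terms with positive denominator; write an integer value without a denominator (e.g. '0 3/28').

C = [6/37, 8/37, 13/37, 15/37, 21/37, 28/37, 32/37, 1]
j=0 picked index 0: u0 ∈ [0, 6/37)
j=1 picked index 2: u0 ∈ [27/296, 67/296)
j=2 picked index 2: u0 ∈ [-5/148, 15/148)
j=3 picked index 4: u0 ∈ [9/296, 57/296)
j=4 picked index 5: u0 ∈ [5/74, 19/74)
j=5 picked index 5: u0 ∈ [-17/296, 39/296)
j=6 picked index 6: u0 ∈ [1/148, 17/148)
j=7 picked index 7: u0 ∈ [-3/296, 1/8)
intersection: [27/296, 15/148)

27/296 15/148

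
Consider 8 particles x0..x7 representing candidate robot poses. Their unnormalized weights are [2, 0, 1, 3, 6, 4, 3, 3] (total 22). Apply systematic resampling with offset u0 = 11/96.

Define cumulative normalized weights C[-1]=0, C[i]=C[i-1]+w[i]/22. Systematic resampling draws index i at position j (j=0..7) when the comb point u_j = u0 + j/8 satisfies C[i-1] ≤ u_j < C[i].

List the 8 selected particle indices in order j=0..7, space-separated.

2 3 4 4 5 6 7 7

C = [1/11, 1/11, 3/22, 3/11, 6/11, 8/11, 19/22, 1]
j=0: u_0=11/96 ∈ [1/11, 3/22) → index 2
j=1: u_1=23/96 ∈ [3/22, 3/11) → index 3
j=2: u_2=35/96 ∈ [3/11, 6/11) → index 4
j=3: u_3=47/96 ∈ [3/11, 6/11) → index 4
j=4: u_4=59/96 ∈ [6/11, 8/11) → index 5
j=5: u_5=71/96 ∈ [8/11, 19/22) → index 6
j=6: u_6=83/96 ∈ [19/22, 1) → index 7
j=7: u_7=95/96 ∈ [19/22, 1) → index 7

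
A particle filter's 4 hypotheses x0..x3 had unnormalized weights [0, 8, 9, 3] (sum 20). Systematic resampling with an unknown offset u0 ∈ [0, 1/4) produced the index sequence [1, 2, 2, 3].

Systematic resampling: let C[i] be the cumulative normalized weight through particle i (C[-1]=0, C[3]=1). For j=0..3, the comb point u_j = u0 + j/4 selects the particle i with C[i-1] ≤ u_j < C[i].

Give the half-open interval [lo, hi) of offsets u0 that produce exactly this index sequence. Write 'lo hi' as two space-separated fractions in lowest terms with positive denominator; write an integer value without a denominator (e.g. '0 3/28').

3/20 1/4

C = [0, 2/5, 17/20, 1]
j=0 picked index 1: u0 ∈ [0, 2/5)
j=1 picked index 2: u0 ∈ [3/20, 3/5)
j=2 picked index 2: u0 ∈ [-1/10, 7/20)
j=3 picked index 3: u0 ∈ [1/10, 1/4)
intersection: [3/20, 1/4)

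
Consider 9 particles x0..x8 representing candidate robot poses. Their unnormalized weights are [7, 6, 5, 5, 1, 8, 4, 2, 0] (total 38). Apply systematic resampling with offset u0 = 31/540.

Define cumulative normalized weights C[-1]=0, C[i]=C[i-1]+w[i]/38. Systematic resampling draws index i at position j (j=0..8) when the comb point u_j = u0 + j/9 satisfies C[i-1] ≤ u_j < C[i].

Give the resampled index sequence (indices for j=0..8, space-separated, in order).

0 0 1 2 3 4 5 5 6

C = [7/38, 13/38, 9/19, 23/38, 12/19, 16/19, 18/19, 1, 1]
j=0: u_0=31/540 ∈ [0, 7/38) → index 0
j=1: u_1=91/540 ∈ [0, 7/38) → index 0
j=2: u_2=151/540 ∈ [7/38, 13/38) → index 1
j=3: u_3=211/540 ∈ [13/38, 9/19) → index 2
j=4: u_4=271/540 ∈ [9/19, 23/38) → index 3
j=5: u_5=331/540 ∈ [23/38, 12/19) → index 4
j=6: u_6=391/540 ∈ [12/19, 16/19) → index 5
j=7: u_7=451/540 ∈ [12/19, 16/19) → index 5
j=8: u_8=511/540 ∈ [16/19, 18/19) → index 6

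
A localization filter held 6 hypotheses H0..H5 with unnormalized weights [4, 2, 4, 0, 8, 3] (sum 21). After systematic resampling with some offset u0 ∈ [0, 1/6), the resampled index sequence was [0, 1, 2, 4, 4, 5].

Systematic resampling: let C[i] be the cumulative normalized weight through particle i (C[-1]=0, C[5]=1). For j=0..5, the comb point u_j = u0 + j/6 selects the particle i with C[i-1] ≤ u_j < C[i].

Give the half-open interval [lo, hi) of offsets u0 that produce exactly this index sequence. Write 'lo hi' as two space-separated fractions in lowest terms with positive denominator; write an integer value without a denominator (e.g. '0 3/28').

C = [4/21, 2/7, 10/21, 10/21, 6/7, 1]
j=0 picked index 0: u0 ∈ [0, 4/21)
j=1 picked index 1: u0 ∈ [1/42, 5/42)
j=2 picked index 2: u0 ∈ [-1/21, 1/7)
j=3 picked index 4: u0 ∈ [-1/42, 5/14)
j=4 picked index 4: u0 ∈ [-4/21, 4/21)
j=5 picked index 5: u0 ∈ [1/42, 1/6)
intersection: [1/42, 5/42)

1/42 5/42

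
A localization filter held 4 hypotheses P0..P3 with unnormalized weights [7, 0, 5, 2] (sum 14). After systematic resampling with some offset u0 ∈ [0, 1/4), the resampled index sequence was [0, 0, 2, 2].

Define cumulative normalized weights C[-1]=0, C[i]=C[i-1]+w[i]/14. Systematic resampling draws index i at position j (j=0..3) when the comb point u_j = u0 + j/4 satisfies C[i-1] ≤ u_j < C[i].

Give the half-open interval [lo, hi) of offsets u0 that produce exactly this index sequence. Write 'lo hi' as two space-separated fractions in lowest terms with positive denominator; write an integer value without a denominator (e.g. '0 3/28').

0 3/28

C = [1/2, 1/2, 6/7, 1]
j=0 picked index 0: u0 ∈ [0, 1/2)
j=1 picked index 0: u0 ∈ [-1/4, 1/4)
j=2 picked index 2: u0 ∈ [0, 5/14)
j=3 picked index 2: u0 ∈ [-1/4, 3/28)
intersection: [0, 3/28)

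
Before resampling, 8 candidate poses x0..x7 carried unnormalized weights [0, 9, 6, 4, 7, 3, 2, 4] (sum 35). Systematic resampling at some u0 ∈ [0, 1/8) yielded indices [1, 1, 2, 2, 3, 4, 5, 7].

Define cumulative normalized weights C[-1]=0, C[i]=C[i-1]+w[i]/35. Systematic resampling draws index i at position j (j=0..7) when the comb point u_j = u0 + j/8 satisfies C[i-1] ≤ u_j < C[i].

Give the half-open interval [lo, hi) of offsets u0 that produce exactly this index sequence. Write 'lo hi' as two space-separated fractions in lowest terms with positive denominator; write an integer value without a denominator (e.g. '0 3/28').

C = [0, 9/35, 3/7, 19/35, 26/35, 29/35, 31/35, 1]
j=0 picked index 1: u0 ∈ [0, 9/35)
j=1 picked index 1: u0 ∈ [-1/8, 37/280)
j=2 picked index 2: u0 ∈ [1/140, 5/28)
j=3 picked index 2: u0 ∈ [-33/280, 3/56)
j=4 picked index 3: u0 ∈ [-1/14, 3/70)
j=5 picked index 4: u0 ∈ [-23/280, 33/280)
j=6 picked index 5: u0 ∈ [-1/140, 11/140)
j=7 picked index 7: u0 ∈ [3/280, 1/8)
intersection: [3/280, 3/70)

3/280 3/70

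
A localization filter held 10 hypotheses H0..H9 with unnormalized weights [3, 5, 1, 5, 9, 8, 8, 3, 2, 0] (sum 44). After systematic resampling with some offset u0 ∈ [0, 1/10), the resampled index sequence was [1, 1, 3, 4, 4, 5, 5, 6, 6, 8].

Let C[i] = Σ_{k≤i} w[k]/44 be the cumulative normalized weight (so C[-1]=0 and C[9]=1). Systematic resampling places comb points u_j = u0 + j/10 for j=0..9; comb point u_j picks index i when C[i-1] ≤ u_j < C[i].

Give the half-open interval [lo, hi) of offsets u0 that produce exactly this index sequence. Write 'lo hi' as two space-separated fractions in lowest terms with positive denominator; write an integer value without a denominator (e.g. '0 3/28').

3/44 9/110

C = [3/44, 2/11, 9/44, 7/22, 23/44, 31/44, 39/44, 21/22, 1, 1]
j=0 picked index 1: u0 ∈ [3/44, 2/11)
j=1 picked index 1: u0 ∈ [-7/220, 9/110)
j=2 picked index 3: u0 ∈ [1/220, 13/110)
j=3 picked index 4: u0 ∈ [1/55, 49/220)
j=4 picked index 4: u0 ∈ [-9/110, 27/220)
j=5 picked index 5: u0 ∈ [1/44, 9/44)
j=6 picked index 5: u0 ∈ [-17/220, 23/220)
j=7 picked index 6: u0 ∈ [1/220, 41/220)
j=8 picked index 6: u0 ∈ [-21/220, 19/220)
j=9 picked index 8: u0 ∈ [3/55, 1/10)
intersection: [3/44, 9/110)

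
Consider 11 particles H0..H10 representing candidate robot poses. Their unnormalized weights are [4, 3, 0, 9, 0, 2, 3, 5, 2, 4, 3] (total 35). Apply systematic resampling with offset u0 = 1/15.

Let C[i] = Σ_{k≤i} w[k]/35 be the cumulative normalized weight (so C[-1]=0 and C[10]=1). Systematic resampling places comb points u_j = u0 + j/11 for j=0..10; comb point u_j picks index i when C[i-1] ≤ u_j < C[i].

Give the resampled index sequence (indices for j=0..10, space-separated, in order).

0 1 3 3 3 6 7 7 8 9 10

C = [4/35, 1/5, 1/5, 16/35, 16/35, 18/35, 3/5, 26/35, 4/5, 32/35, 1]
j=0: u_0=1/15 ∈ [0, 4/35) → index 0
j=1: u_1=26/165 ∈ [4/35, 1/5) → index 1
j=2: u_2=41/165 ∈ [1/5, 16/35) → index 3
j=3: u_3=56/165 ∈ [1/5, 16/35) → index 3
j=4: u_4=71/165 ∈ [1/5, 16/35) → index 3
j=5: u_5=86/165 ∈ [18/35, 3/5) → index 6
j=6: u_6=101/165 ∈ [3/5, 26/35) → index 7
j=7: u_7=116/165 ∈ [3/5, 26/35) → index 7
j=8: u_8=131/165 ∈ [26/35, 4/5) → index 8
j=9: u_9=146/165 ∈ [4/5, 32/35) → index 9
j=10: u_10=161/165 ∈ [32/35, 1) → index 10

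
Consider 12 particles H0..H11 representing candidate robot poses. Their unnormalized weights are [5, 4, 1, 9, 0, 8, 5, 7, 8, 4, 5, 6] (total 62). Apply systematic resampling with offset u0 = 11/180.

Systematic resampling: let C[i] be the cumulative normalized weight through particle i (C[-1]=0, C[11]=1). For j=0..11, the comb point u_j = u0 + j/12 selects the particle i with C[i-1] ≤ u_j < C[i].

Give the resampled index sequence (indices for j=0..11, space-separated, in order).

0 1 3 5 5 6 7 8 8 9 10 11

C = [5/62, 9/62, 5/31, 19/62, 19/62, 27/62, 16/31, 39/62, 47/62, 51/62, 28/31, 1]
j=0: u_0=11/180 ∈ [0, 5/62) → index 0
j=1: u_1=13/90 ∈ [5/62, 9/62) → index 1
j=2: u_2=41/180 ∈ [5/31, 19/62) → index 3
j=3: u_3=14/45 ∈ [19/62, 27/62) → index 5
j=4: u_4=71/180 ∈ [19/62, 27/62) → index 5
j=5: u_5=43/90 ∈ [27/62, 16/31) → index 6
j=6: u_6=101/180 ∈ [16/31, 39/62) → index 7
j=7: u_7=29/45 ∈ [39/62, 47/62) → index 8
j=8: u_8=131/180 ∈ [39/62, 47/62) → index 8
j=9: u_9=73/90 ∈ [47/62, 51/62) → index 9
j=10: u_10=161/180 ∈ [51/62, 28/31) → index 10
j=11: u_11=44/45 ∈ [28/31, 1) → index 11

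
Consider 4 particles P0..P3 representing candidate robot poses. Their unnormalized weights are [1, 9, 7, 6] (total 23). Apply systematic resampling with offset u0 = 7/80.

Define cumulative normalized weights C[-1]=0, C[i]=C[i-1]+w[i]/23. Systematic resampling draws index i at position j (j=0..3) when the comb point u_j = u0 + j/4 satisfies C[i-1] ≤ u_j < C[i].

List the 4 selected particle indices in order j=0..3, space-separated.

1 1 2 3

C = [1/23, 10/23, 17/23, 1]
j=0: u_0=7/80 ∈ [1/23, 10/23) → index 1
j=1: u_1=27/80 ∈ [1/23, 10/23) → index 1
j=2: u_2=47/80 ∈ [10/23, 17/23) → index 2
j=3: u_3=67/80 ∈ [17/23, 1) → index 3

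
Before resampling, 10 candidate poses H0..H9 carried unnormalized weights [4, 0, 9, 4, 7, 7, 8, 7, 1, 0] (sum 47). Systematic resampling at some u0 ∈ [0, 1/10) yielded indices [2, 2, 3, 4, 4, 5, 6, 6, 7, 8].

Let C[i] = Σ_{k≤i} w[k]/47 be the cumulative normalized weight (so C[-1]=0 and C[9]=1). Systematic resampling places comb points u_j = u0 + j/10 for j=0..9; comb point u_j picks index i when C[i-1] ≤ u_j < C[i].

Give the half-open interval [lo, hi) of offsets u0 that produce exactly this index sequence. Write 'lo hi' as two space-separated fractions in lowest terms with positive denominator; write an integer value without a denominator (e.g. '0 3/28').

C = [4/47, 4/47, 13/47, 17/47, 24/47, 31/47, 39/47, 46/47, 1, 1]
j=0 picked index 2: u0 ∈ [4/47, 13/47)
j=1 picked index 2: u0 ∈ [-7/470, 83/470)
j=2 picked index 3: u0 ∈ [18/235, 38/235)
j=3 picked index 4: u0 ∈ [29/470, 99/470)
j=4 picked index 4: u0 ∈ [-9/235, 26/235)
j=5 picked index 5: u0 ∈ [1/94, 15/94)
j=6 picked index 6: u0 ∈ [14/235, 54/235)
j=7 picked index 6: u0 ∈ [-19/470, 61/470)
j=8 picked index 7: u0 ∈ [7/235, 42/235)
j=9 picked index 8: u0 ∈ [37/470, 1/10)
intersection: [4/47, 1/10)

4/47 1/10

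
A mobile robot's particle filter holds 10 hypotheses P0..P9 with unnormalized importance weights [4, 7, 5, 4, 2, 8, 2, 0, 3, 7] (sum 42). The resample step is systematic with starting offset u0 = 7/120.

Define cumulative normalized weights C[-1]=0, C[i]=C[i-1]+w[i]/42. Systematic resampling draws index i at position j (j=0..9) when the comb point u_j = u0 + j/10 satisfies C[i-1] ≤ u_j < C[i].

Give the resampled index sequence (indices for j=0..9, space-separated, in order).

0 1 1 2 3 5 5 6 9 9

C = [2/21, 11/42, 8/21, 10/21, 11/21, 5/7, 16/21, 16/21, 5/6, 1]
j=0: u_0=7/120 ∈ [0, 2/21) → index 0
j=1: u_1=19/120 ∈ [2/21, 11/42) → index 1
j=2: u_2=31/120 ∈ [2/21, 11/42) → index 1
j=3: u_3=43/120 ∈ [11/42, 8/21) → index 2
j=4: u_4=11/24 ∈ [8/21, 10/21) → index 3
j=5: u_5=67/120 ∈ [11/21, 5/7) → index 5
j=6: u_6=79/120 ∈ [11/21, 5/7) → index 5
j=7: u_7=91/120 ∈ [5/7, 16/21) → index 6
j=8: u_8=103/120 ∈ [5/6, 1) → index 9
j=9: u_9=23/24 ∈ [5/6, 1) → index 9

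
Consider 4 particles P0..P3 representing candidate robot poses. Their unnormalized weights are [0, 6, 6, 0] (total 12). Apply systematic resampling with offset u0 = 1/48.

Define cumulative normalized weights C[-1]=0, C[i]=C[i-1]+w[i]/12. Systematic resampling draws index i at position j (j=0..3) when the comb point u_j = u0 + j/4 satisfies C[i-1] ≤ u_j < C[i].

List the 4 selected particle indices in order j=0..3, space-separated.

C = [0, 1/2, 1, 1]
j=0: u_0=1/48 ∈ [0, 1/2) → index 1
j=1: u_1=13/48 ∈ [0, 1/2) → index 1
j=2: u_2=25/48 ∈ [1/2, 1) → index 2
j=3: u_3=37/48 ∈ [1/2, 1) → index 2

1 1 2 2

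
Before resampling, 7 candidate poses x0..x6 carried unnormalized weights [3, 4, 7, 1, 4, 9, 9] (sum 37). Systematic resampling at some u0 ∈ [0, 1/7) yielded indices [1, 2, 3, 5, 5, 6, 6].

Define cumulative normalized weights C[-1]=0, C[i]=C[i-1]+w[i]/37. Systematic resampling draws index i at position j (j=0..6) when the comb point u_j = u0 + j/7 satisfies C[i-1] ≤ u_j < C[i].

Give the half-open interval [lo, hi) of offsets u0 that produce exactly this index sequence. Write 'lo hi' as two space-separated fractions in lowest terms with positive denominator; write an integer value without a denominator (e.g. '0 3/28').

24/259 31/259

C = [3/37, 7/37, 14/37, 15/37, 19/37, 28/37, 1]
j=0 picked index 1: u0 ∈ [3/37, 7/37)
j=1 picked index 2: u0 ∈ [12/259, 61/259)
j=2 picked index 3: u0 ∈ [24/259, 31/259)
j=3 picked index 5: u0 ∈ [22/259, 85/259)
j=4 picked index 5: u0 ∈ [-15/259, 48/259)
j=5 picked index 6: u0 ∈ [11/259, 2/7)
j=6 picked index 6: u0 ∈ [-26/259, 1/7)
intersection: [24/259, 31/259)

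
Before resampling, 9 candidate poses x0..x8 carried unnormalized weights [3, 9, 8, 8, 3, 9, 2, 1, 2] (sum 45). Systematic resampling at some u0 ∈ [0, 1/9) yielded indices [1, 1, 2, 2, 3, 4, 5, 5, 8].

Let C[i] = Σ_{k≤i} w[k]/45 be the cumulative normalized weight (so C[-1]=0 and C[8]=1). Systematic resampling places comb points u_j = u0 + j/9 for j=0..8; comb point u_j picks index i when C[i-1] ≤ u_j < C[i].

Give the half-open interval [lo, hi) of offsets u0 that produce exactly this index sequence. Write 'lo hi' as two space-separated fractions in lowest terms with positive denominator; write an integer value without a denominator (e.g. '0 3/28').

C = [1/15, 4/15, 4/9, 28/45, 31/45, 8/9, 14/15, 43/45, 1]
j=0 picked index 1: u0 ∈ [1/15, 4/15)
j=1 picked index 1: u0 ∈ [-2/45, 7/45)
j=2 picked index 2: u0 ∈ [2/45, 2/9)
j=3 picked index 2: u0 ∈ [-1/15, 1/9)
j=4 picked index 3: u0 ∈ [0, 8/45)
j=5 picked index 4: u0 ∈ [1/15, 2/15)
j=6 picked index 5: u0 ∈ [1/45, 2/9)
j=7 picked index 5: u0 ∈ [-4/45, 1/9)
j=8 picked index 8: u0 ∈ [1/15, 1/9)
intersection: [1/15, 1/9)

1/15 1/9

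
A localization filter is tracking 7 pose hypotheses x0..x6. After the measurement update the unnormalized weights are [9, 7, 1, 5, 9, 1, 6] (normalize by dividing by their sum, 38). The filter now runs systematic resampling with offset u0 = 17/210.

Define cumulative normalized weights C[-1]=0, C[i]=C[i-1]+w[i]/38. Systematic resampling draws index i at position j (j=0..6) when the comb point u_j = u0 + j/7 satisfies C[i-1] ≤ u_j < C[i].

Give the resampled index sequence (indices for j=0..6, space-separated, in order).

C = [9/38, 8/19, 17/38, 11/19, 31/38, 16/19, 1]
j=0: u_0=17/210 ∈ [0, 9/38) → index 0
j=1: u_1=47/210 ∈ [0, 9/38) → index 0
j=2: u_2=11/30 ∈ [9/38, 8/19) → index 1
j=3: u_3=107/210 ∈ [17/38, 11/19) → index 3
j=4: u_4=137/210 ∈ [11/19, 31/38) → index 4
j=5: u_5=167/210 ∈ [11/19, 31/38) → index 4
j=6: u_6=197/210 ∈ [16/19, 1) → index 6

0 0 1 3 4 4 6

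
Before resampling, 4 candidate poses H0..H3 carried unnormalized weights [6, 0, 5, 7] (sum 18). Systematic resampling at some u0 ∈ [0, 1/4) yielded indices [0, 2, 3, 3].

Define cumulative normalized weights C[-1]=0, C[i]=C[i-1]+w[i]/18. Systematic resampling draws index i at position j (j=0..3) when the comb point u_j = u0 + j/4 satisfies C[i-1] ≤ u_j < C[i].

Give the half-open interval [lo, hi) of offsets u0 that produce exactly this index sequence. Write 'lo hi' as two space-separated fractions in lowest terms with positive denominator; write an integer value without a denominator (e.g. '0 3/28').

1/9 1/4

C = [1/3, 1/3, 11/18, 1]
j=0 picked index 0: u0 ∈ [0, 1/3)
j=1 picked index 2: u0 ∈ [1/12, 13/36)
j=2 picked index 3: u0 ∈ [1/9, 1/2)
j=3 picked index 3: u0 ∈ [-5/36, 1/4)
intersection: [1/9, 1/4)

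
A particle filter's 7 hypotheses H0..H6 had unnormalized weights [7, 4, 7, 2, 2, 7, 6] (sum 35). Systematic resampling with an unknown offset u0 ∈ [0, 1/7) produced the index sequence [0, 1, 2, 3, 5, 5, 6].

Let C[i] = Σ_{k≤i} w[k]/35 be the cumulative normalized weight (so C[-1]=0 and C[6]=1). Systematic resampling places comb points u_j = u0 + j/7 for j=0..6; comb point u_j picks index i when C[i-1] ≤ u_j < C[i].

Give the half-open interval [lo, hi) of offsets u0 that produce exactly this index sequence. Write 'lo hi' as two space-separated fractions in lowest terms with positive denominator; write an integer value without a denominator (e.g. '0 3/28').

C = [1/5, 11/35, 18/35, 4/7, 22/35, 29/35, 1]
j=0 picked index 0: u0 ∈ [0, 1/5)
j=1 picked index 1: u0 ∈ [2/35, 6/35)
j=2 picked index 2: u0 ∈ [1/35, 8/35)
j=3 picked index 3: u0 ∈ [3/35, 1/7)
j=4 picked index 5: u0 ∈ [2/35, 9/35)
j=5 picked index 5: u0 ∈ [-3/35, 4/35)
j=6 picked index 6: u0 ∈ [-1/35, 1/7)
intersection: [3/35, 4/35)

3/35 4/35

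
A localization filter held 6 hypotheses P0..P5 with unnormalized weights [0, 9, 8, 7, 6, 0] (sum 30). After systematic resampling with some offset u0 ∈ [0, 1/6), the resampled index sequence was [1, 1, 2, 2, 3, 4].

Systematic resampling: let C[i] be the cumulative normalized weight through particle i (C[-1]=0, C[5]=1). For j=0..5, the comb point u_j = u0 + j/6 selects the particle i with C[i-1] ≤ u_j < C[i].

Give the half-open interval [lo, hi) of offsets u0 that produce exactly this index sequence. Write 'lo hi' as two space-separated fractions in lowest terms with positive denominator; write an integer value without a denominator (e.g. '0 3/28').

0 1/15

C = [0, 3/10, 17/30, 4/5, 1, 1]
j=0 picked index 1: u0 ∈ [0, 3/10)
j=1 picked index 1: u0 ∈ [-1/6, 2/15)
j=2 picked index 2: u0 ∈ [-1/30, 7/30)
j=3 picked index 2: u0 ∈ [-1/5, 1/15)
j=4 picked index 3: u0 ∈ [-1/10, 2/15)
j=5 picked index 4: u0 ∈ [-1/30, 1/6)
intersection: [0, 1/15)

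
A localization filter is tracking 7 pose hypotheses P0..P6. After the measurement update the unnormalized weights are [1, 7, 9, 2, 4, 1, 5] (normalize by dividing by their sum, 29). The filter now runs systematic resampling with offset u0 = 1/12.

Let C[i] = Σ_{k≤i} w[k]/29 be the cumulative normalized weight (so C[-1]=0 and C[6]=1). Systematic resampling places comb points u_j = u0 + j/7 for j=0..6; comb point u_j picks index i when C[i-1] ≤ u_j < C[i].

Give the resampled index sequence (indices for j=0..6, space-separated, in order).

C = [1/29, 8/29, 17/29, 19/29, 23/29, 24/29, 1]
j=0: u_0=1/12 ∈ [1/29, 8/29) → index 1
j=1: u_1=19/84 ∈ [1/29, 8/29) → index 1
j=2: u_2=31/84 ∈ [8/29, 17/29) → index 2
j=3: u_3=43/84 ∈ [8/29, 17/29) → index 2
j=4: u_4=55/84 ∈ [17/29, 19/29) → index 3
j=5: u_5=67/84 ∈ [23/29, 24/29) → index 5
j=6: u_6=79/84 ∈ [24/29, 1) → index 6

1 1 2 2 3 5 6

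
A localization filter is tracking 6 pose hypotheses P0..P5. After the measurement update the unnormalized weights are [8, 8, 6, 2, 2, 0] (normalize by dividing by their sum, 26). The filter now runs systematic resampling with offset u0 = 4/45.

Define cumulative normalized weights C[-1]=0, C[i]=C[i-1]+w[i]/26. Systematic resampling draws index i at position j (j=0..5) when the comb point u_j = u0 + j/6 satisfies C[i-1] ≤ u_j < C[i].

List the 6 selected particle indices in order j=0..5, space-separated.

0 0 1 1 2 3

C = [4/13, 8/13, 11/13, 12/13, 1, 1]
j=0: u_0=4/45 ∈ [0, 4/13) → index 0
j=1: u_1=23/90 ∈ [0, 4/13) → index 0
j=2: u_2=19/45 ∈ [4/13, 8/13) → index 1
j=3: u_3=53/90 ∈ [4/13, 8/13) → index 1
j=4: u_4=34/45 ∈ [8/13, 11/13) → index 2
j=5: u_5=83/90 ∈ [11/13, 12/13) → index 3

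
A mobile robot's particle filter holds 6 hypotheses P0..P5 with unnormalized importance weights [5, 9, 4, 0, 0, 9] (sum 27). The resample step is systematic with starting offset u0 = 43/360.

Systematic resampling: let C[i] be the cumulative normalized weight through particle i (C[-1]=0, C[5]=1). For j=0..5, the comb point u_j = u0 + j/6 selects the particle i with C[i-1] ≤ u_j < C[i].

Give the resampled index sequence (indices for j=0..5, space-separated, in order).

C = [5/27, 14/27, 2/3, 2/3, 2/3, 1]
j=0: u_0=43/360 ∈ [0, 5/27) → index 0
j=1: u_1=103/360 ∈ [5/27, 14/27) → index 1
j=2: u_2=163/360 ∈ [5/27, 14/27) → index 1
j=3: u_3=223/360 ∈ [14/27, 2/3) → index 2
j=4: u_4=283/360 ∈ [2/3, 1) → index 5
j=5: u_5=343/360 ∈ [2/3, 1) → index 5

0 1 1 2 5 5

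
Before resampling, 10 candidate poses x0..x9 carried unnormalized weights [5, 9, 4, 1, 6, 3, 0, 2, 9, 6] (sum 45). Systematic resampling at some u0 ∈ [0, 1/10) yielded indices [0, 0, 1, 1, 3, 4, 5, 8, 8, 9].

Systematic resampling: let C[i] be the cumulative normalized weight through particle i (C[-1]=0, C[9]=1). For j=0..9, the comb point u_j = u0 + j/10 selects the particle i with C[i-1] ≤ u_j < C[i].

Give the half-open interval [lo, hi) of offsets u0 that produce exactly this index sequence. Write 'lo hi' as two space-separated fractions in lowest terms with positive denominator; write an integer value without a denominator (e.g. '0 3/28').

0 1/90

C = [1/9, 14/45, 2/5, 19/45, 5/9, 28/45, 28/45, 2/3, 13/15, 1]
j=0 picked index 0: u0 ∈ [0, 1/9)
j=1 picked index 0: u0 ∈ [-1/10, 1/90)
j=2 picked index 1: u0 ∈ [-4/45, 1/9)
j=3 picked index 1: u0 ∈ [-17/90, 1/90)
j=4 picked index 3: u0 ∈ [0, 1/45)
j=5 picked index 4: u0 ∈ [-7/90, 1/18)
j=6 picked index 5: u0 ∈ [-2/45, 1/45)
j=7 picked index 8: u0 ∈ [-1/30, 1/6)
j=8 picked index 8: u0 ∈ [-2/15, 1/15)
j=9 picked index 9: u0 ∈ [-1/30, 1/10)
intersection: [0, 1/90)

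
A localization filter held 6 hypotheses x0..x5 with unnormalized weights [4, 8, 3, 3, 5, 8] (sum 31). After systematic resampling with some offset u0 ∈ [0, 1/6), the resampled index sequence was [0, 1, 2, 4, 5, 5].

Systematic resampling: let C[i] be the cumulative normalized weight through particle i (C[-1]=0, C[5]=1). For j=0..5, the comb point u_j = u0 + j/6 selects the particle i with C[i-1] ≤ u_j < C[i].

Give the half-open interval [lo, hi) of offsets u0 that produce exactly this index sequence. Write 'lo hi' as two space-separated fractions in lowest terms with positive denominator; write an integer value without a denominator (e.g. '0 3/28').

5/62 4/31

C = [4/31, 12/31, 15/31, 18/31, 23/31, 1]
j=0 picked index 0: u0 ∈ [0, 4/31)
j=1 picked index 1: u0 ∈ [-7/186, 41/186)
j=2 picked index 2: u0 ∈ [5/93, 14/93)
j=3 picked index 4: u0 ∈ [5/62, 15/62)
j=4 picked index 5: u0 ∈ [7/93, 1/3)
j=5 picked index 5: u0 ∈ [-17/186, 1/6)
intersection: [5/62, 4/31)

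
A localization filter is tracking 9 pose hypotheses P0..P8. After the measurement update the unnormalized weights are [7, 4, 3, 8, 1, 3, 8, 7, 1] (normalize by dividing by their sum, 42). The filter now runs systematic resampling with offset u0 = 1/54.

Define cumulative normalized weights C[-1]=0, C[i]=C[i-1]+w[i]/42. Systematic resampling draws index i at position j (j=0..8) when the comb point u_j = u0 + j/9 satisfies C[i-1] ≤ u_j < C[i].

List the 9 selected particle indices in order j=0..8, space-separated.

0 0 1 3 3 5 6 6 7

C = [1/6, 11/42, 1/3, 11/21, 23/42, 13/21, 17/21, 41/42, 1]
j=0: u_0=1/54 ∈ [0, 1/6) → index 0
j=1: u_1=7/54 ∈ [0, 1/6) → index 0
j=2: u_2=13/54 ∈ [1/6, 11/42) → index 1
j=3: u_3=19/54 ∈ [1/3, 11/21) → index 3
j=4: u_4=25/54 ∈ [1/3, 11/21) → index 3
j=5: u_5=31/54 ∈ [23/42, 13/21) → index 5
j=6: u_6=37/54 ∈ [13/21, 17/21) → index 6
j=7: u_7=43/54 ∈ [13/21, 17/21) → index 6
j=8: u_8=49/54 ∈ [17/21, 41/42) → index 7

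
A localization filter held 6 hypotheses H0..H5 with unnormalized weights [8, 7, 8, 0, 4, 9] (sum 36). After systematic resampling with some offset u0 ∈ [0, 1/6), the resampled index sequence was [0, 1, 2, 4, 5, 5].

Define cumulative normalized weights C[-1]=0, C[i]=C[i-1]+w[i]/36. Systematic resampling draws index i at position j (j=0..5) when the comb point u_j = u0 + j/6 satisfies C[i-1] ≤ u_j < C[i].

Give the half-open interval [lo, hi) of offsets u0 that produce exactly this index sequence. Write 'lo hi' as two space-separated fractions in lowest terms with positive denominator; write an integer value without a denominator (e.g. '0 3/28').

5/36 1/6

C = [2/9, 5/12, 23/36, 23/36, 3/4, 1]
j=0 picked index 0: u0 ∈ [0, 2/9)
j=1 picked index 1: u0 ∈ [1/18, 1/4)
j=2 picked index 2: u0 ∈ [1/12, 11/36)
j=3 picked index 4: u0 ∈ [5/36, 1/4)
j=4 picked index 5: u0 ∈ [1/12, 1/3)
j=5 picked index 5: u0 ∈ [-1/12, 1/6)
intersection: [5/36, 1/6)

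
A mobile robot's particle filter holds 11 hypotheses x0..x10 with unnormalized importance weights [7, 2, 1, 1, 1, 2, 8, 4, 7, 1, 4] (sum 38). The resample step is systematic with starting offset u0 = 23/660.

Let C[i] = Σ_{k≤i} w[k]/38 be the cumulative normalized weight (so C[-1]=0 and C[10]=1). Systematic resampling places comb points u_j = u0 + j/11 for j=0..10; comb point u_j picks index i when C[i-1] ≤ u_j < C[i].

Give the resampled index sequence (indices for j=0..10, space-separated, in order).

0 0 1 4 6 6 7 7 8 8 10

C = [7/38, 9/38, 5/19, 11/38, 6/19, 7/19, 11/19, 13/19, 33/38, 17/19, 1]
j=0: u_0=23/660 ∈ [0, 7/38) → index 0
j=1: u_1=83/660 ∈ [0, 7/38) → index 0
j=2: u_2=13/60 ∈ [7/38, 9/38) → index 1
j=3: u_3=203/660 ∈ [11/38, 6/19) → index 4
j=4: u_4=263/660 ∈ [7/19, 11/19) → index 6
j=5: u_5=323/660 ∈ [7/19, 11/19) → index 6
j=6: u_6=383/660 ∈ [11/19, 13/19) → index 7
j=7: u_7=443/660 ∈ [11/19, 13/19) → index 7
j=8: u_8=503/660 ∈ [13/19, 33/38) → index 8
j=9: u_9=563/660 ∈ [13/19, 33/38) → index 8
j=10: u_10=623/660 ∈ [17/19, 1) → index 10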